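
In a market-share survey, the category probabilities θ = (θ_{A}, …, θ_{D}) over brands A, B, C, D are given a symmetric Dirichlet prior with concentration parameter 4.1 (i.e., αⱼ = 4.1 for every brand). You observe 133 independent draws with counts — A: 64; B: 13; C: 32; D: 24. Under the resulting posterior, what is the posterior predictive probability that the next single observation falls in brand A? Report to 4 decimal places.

0.4558

The Dirichlet prior is conjugate to the Multinomial likelihood: each posterior αⱼ = prior αⱼ + observed count nⱼ.
Posterior concentration: (68.1, 17.1, 36.1, 28.1), total = 149.4.
P(next = A | data) = α_{A}/Σα = 0.4558.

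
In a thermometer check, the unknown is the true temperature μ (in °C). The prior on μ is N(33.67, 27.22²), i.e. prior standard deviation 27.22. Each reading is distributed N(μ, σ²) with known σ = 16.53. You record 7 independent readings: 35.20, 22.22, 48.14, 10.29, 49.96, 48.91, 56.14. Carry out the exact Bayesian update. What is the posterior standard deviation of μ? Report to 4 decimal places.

6.0894

For Normal data with known variance σ², a Normal(μ₀, σ₀²) prior on μ is conjugate. Posterior precision = 1/σ₀² + n/σ²; posterior mean is the precision-weighted average of μ₀ and x̄.
σ₀² = 27.22² = 740.9284, σ² = 16.53² = 273.2409; σ² + n·σ₀² = 273.2409 + 7·740.9284 = 5459.7397.
Posterior precision = 1/σ₀² + n/σ² = 1/740.9284 + 7/273.2409 = (σ² + n·σ₀²)/(σ₀²σ²) = 5459.7397/(740.9284·273.2409); posterior variance σₙ² = σ₀²σ²/(σ² + n·σ₀²) = 740.9284·273.2409/5459.7397 = 37.080878.
Posterior SD = √σₙ² = √(740.9284·273.2409/5459.7397) = 6.0894.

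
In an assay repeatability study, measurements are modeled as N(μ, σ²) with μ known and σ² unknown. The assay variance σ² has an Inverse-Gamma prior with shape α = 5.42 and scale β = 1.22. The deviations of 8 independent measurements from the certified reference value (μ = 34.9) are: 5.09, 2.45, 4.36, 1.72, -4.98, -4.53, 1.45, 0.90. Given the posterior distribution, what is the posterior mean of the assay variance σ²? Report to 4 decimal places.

With known mean μ and an Inverse-Gamma(α, β) prior on σ², the Normal likelihood is conjugate: posterior is Inv-Gamma(α + n/2, β + Σ(xᵢ−μ)²/2).
Σ(xᵢ−μ)² = (5.09)² + (2.45)² + (4.36)² + (1.72)² + (-4.98)² + (-4.53)² + (1.45)² + (0.90)² = 102.1124.
Posterior: Inv-Gamma(5.42 + 8/2, 1.22 + 102.1124/2) = Inv-Gamma(9.42, 52.27620).
E[σ²|data] = β/(α−1) = 52.27620/8.42 = 6.2086.

6.2086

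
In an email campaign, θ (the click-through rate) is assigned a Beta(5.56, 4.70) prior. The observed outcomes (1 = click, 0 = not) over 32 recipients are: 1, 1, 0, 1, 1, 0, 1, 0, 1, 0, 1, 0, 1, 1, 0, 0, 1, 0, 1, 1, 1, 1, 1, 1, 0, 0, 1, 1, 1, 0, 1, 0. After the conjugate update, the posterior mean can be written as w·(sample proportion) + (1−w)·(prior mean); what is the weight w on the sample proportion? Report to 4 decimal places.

The Beta prior is conjugate to a Binomial/Bernoulli likelihood; the update adds successes to α and failures to β.
Posterior mean = (α₀+k)/(α₀+β₀+n) = [n/(α₀+β₀+n)]·(k/n) + [(α₀+β₀)/(α₀+β₀+n)]·α₀/(α₀+β₀), so only n and the prior enter the weight.
The weight on the data is w = n/(α₀+β₀+n) = 32/(5.56+4.70+32) = 32/42.26 = 0.7572.

0.7572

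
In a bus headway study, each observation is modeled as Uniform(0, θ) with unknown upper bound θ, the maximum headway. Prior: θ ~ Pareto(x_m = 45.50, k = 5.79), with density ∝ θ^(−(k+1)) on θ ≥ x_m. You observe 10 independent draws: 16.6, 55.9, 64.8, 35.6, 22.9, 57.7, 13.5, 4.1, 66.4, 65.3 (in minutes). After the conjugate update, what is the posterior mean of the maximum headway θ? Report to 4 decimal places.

70.8895

A Pareto(scale x_m, shape k) prior on the upper bound θ of Uniform(0, θ) is conjugate: posterior is Pareto(max(x_m, max xᵢ), k + n).
Sample maximum = 66.4; prior scale x_m = 45.50 → posterior scale = max = 66.40.
Posterior shape = 5.79 + 10 = 15.79.
E[θ|data] = k·x_m/(k−1) = 15.79·66.40/14.79 = 70.8895.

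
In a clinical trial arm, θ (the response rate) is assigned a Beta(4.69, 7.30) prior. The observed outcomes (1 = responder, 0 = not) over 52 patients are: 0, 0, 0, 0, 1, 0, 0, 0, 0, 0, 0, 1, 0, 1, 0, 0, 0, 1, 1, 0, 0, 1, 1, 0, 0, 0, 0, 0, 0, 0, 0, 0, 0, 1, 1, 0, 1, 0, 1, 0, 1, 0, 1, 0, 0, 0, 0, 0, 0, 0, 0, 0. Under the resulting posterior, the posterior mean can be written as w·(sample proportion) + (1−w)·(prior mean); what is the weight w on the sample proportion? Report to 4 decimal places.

The Beta prior is conjugate to a Binomial/Bernoulli likelihood; the update adds successes to α and failures to β.
Posterior mean = (α₀+k)/(α₀+β₀+n) = [n/(α₀+β₀+n)]·(k/n) + [(α₀+β₀)/(α₀+β₀+n)]·α₀/(α₀+β₀), so only n and the prior enter the weight.
The weight on the data is w = n/(α₀+β₀+n) = 52/(4.69+7.30+52) = 52/63.99 = 0.8126.

0.8126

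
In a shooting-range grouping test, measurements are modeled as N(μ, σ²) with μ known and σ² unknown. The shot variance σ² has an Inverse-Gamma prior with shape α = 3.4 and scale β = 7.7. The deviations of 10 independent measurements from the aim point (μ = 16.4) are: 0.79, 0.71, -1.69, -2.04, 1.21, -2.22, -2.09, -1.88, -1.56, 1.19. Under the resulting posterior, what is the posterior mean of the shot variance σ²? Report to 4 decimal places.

2.8169

With known mean μ and an Inverse-Gamma(α, β) prior on σ², the Normal likelihood is conjugate: posterior is Inv-Gamma(α + n/2, β + Σ(xᵢ−μ)²/2).
Σ(xᵢ−μ)² = (0.79)² + (0.71)² + (-1.69)² + (-2.04)² + (1.21)² + (-2.22)² + (-2.09)² + (-1.88)² + (-1.56)² + (1.19)² = 26.2906.
Posterior: Inv-Gamma(3.4 + 10/2, 7.7 + 26.2906/2) = Inv-Gamma(8.40, 20.84530).
E[σ²|data] = β/(α−1) = 20.84530/7.40 = 2.8169.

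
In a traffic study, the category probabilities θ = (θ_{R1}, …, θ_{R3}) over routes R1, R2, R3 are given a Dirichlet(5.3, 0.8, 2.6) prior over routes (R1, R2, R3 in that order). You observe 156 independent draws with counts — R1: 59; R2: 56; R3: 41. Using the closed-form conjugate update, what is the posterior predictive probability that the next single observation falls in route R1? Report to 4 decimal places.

The Dirichlet prior is conjugate to the Multinomial likelihood: each posterior αⱼ = prior αⱼ + observed count nⱼ.
Posterior concentration: (64.3, 56.8, 43.6), total = 164.7.
P(next = R1 | data) = α_{R1}/Σα = 0.3904.

0.3904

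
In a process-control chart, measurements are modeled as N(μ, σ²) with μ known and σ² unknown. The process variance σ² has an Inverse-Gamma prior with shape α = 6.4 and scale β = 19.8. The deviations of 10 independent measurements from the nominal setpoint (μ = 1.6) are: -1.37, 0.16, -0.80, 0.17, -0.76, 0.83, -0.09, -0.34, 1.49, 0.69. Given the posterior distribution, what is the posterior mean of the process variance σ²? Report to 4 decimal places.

2.2239

With known mean μ and an Inverse-Gamma(α, β) prior on σ², the Normal likelihood is conjugate: posterior is Inv-Gamma(α + n/2, β + Σ(xᵢ−μ)²/2).
Σ(xᵢ−μ)² = (-1.37)² + (0.16)² + (-0.80)² + (0.17)² + (-0.76)² + (0.83)² + (-0.09)² + (-0.34)² + (1.49)² + (0.69)² = 6.6578.
Posterior: Inv-Gamma(6.4 + 10/2, 19.8 + 6.6578/2) = Inv-Gamma(11.40, 23.12890).
E[σ²|data] = β/(α−1) = 23.12890/10.40 = 2.2239.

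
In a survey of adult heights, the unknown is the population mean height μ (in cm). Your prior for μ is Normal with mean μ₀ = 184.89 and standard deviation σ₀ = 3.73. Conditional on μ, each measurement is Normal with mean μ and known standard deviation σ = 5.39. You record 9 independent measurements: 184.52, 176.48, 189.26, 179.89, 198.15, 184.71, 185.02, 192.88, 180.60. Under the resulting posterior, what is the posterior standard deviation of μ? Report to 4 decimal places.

For Normal data with known variance σ², a Normal(μ₀, σ₀²) prior on μ is conjugate. Posterior precision = 1/σ₀² + n/σ²; posterior mean is the precision-weighted average of μ₀ and x̄.
σ₀² = 3.73² = 13.9129, σ² = 5.39² = 29.0521; σ² + n·σ₀² = 29.0521 + 9·13.9129 = 154.2682.
Posterior precision = 1/σ₀² + n/σ² = 1/13.9129 + 9/29.0521 = (σ² + n·σ₀²)/(σ₀²σ²) = 154.2682/(13.9129·29.0521); posterior variance σₙ² = σ₀²σ²/(σ² + n·σ₀²) = 13.9129·29.0521/154.2682 = 2.620106.
Posterior SD = √σₙ² = √(13.9129·29.0521/154.2682) = 1.6187.

1.6187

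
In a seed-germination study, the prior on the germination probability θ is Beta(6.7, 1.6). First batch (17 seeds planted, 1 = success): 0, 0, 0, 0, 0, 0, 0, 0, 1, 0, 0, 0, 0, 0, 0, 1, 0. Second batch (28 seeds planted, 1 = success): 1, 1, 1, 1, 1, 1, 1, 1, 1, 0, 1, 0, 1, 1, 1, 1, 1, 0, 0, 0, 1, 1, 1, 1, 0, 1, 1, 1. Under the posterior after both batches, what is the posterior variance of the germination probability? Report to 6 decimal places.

0.004498

The Beta prior is conjugate to a Binomial/Bernoulli likelihood; the update adds successes to α and failures to β.
After batch 1: Beta(6.7+2, 1.6+15) = Beta(8.7, 16.6).
After batch 2: Beta(8.7+22, 16.6+6) = Beta(30.7, 22.6).
Var = αβ/((α+β)²(α+β+1)) = 30.7·22.6/(53.3²·54.3) = 0.004498.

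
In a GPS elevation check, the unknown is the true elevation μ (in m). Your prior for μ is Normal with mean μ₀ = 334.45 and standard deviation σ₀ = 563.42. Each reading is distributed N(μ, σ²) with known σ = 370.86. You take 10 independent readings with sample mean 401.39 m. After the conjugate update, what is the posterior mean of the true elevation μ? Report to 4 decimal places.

For Normal data with known variance σ², a Normal(μ₀, σ₀²) prior on μ is conjugate. Posterior precision = 1/σ₀² + n/σ²; posterior mean is the precision-weighted average of μ₀ and x̄.
n·x̄ = 10·401.39 = 4013.9.
σ₀² = 563.42² = 317442.0964, σ² = 370.86² = 137537.1396; σ² + n·σ₀² = 137537.1396 + 10·317442.0964 = 3311958.1036.
Posterior mean = (μ₀/σ₀² + n·x̄/σ²)/(1/σ₀² + n/σ²) = (σ²·μ₀ + σ₀²·n·x̄)/(σ² + n·σ₀²) = (137537.1396·334.45 + 317442.0964·4013.9)/3311958.1036 = 1320180127.07918/3311958.1036 = 398.6102.

398.6102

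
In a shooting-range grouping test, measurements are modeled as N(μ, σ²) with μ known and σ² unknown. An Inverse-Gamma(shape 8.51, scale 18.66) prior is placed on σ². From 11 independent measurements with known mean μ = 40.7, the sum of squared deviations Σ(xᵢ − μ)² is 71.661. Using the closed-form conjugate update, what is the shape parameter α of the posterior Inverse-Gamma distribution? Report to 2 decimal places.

With known mean μ and an Inverse-Gamma(α, β) prior on σ², the Normal likelihood is conjugate: posterior is Inv-Gamma(α + n/2, β + Σ(xᵢ−μ)²/2).
Posterior: Inv-Gamma(8.51 + 11/2, 18.66 + 71.661/2) = Inv-Gamma(14.01, 54.4905).
Posterior α = 14.01.

14.01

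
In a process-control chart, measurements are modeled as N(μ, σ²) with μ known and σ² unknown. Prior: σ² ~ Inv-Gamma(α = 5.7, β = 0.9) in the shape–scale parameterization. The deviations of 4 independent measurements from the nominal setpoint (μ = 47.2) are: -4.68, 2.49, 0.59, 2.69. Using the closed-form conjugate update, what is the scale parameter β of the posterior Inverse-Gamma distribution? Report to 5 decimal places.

18.74335

With known mean μ and an Inverse-Gamma(α, β) prior on σ², the Normal likelihood is conjugate: posterior is Inv-Gamma(α + n/2, β + Σ(xᵢ−μ)²/2).
Σ(xᵢ−μ)² = (-4.68)² + (2.49)² + (0.59)² + (2.69)² = 35.6867.
Posterior: Inv-Gamma(5.7 + 4/2, 0.9 + 35.6867/2) = Inv-Gamma(7.70, 18.74335).
Posterior β = 18.74335.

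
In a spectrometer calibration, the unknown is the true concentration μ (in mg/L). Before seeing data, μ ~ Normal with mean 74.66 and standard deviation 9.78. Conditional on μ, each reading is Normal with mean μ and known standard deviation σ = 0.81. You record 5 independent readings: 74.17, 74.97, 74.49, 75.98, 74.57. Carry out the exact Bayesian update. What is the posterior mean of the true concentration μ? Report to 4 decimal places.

For Normal data with known variance σ², a Normal(μ₀, σ₀²) prior on μ is conjugate. Posterior precision = 1/σ₀² + n/σ²; posterior mean is the precision-weighted average of μ₀ and x̄.
Σxᵢ = 74.17 + 74.97 + 74.49 + 75.98 + 74.57 = 374.18, so n·x̄ = 374.18.
σ₀² = 9.78² = 95.6484, σ² = 0.81² = 0.6561; σ² + n·σ₀² = 0.6561 + 5·95.6484 = 478.8981.
Posterior mean = (μ₀/σ₀² + n·x̄/σ²)/(1/σ₀² + n/σ²) = (σ²·μ₀ + σ₀²·n·x̄)/(σ² + n·σ₀²) = (0.6561·74.66 + 95.6484·374.18)/478.8981 = 35838.702738/478.8981 = 74.8358.

74.8358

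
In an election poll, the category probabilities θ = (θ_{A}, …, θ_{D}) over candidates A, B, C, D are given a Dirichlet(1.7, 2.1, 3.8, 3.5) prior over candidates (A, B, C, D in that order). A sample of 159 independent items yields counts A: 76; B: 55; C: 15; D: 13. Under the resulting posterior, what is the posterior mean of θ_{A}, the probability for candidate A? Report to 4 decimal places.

0.4568

The Dirichlet prior is conjugate to the Multinomial likelihood: each posterior αⱼ = prior αⱼ + observed count nⱼ.
Posterior concentration: (77.7, 57.1, 18.8, 16.5), total = 170.1.
E[θ_{A}|data] = α_{A}/Σα = 77.7/170.1 = 0.4568.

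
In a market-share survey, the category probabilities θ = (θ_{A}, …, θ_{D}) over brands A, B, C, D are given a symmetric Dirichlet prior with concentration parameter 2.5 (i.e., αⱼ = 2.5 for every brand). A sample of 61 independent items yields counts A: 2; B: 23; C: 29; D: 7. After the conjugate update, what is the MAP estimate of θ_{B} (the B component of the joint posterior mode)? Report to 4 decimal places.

0.3657

The Dirichlet prior is conjugate to the Multinomial likelihood: each posterior αⱼ = prior αⱼ + observed count nⱼ.
Posterior concentration: (4.5, 25.5, 31.5, 9.5), total = 71.0.
Joint mode component: (α_{B}−1)/(Σα−K) = 24.5/67.0 = 0.3657.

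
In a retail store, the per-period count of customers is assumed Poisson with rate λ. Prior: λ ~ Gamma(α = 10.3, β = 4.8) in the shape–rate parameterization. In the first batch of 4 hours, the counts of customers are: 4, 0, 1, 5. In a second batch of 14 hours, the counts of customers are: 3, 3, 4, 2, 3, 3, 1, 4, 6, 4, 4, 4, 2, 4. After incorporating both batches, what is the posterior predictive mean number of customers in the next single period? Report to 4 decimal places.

2.9518

With a Gamma(shape α, rate β) prior, the Poisson likelihood is conjugate: the posterior is Gamma(α + ΣXᵢ, β + n).
Batch 1: sum of counts S = 10 over n = 4 hours.
After batch 1: Gamma(α+S, β+n) = Gamma(10.3+10, 4.8+4) = Gamma(20.3, 8.8).
Batch 2: sum of counts S = 47 over n = 14 hours.
After batch 2: Gamma(α+S, β+n) = Gamma(20.3+47, 8.8+14) = Gamma(67.3, 22.8).
The predictive distribution for one future period is NegBinom with mean α/β = 2.9518.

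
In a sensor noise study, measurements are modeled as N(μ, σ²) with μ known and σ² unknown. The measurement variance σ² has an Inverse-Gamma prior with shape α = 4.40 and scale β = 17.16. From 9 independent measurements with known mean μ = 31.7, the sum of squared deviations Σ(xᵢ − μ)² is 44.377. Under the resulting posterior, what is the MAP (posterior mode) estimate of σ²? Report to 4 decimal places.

With known mean μ and an Inverse-Gamma(α, β) prior on σ², the Normal likelihood is conjugate: posterior is Inv-Gamma(α + n/2, β + Σ(xᵢ−μ)²/2).
Posterior: Inv-Gamma(4.40 + 9/2, 17.16 + 44.377/2) = Inv-Gamma(8.90, 39.3485).
Mode = β/(α+1) = 39.3485/9.90 = 3.9746.

3.9746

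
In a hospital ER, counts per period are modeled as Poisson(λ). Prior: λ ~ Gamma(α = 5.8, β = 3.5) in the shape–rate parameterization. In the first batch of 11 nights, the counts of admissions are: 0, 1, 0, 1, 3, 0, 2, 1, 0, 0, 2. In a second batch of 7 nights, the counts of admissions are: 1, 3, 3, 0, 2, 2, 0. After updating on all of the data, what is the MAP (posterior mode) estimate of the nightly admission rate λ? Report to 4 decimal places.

1.2000

With a Gamma(shape α, rate β) prior, the Poisson likelihood is conjugate: the posterior is Gamma(α + ΣXᵢ, β + n).
Batch 1: sum of counts S = 10 over n = 11 nights.
After batch 1: Gamma(α+S, β+n) = Gamma(5.8+10, 3.5+11) = Gamma(15.8, 14.5).
Batch 2: sum of counts S = 11 over n = 7 nights.
After batch 2: Gamma(α+S, β+n) = Gamma(15.8+11, 14.5+7) = Gamma(26.8, 21.5).
Mode of Gamma(α,β) for α≥1 is (α−1)/β = 25.8/21.5 = 1.2000.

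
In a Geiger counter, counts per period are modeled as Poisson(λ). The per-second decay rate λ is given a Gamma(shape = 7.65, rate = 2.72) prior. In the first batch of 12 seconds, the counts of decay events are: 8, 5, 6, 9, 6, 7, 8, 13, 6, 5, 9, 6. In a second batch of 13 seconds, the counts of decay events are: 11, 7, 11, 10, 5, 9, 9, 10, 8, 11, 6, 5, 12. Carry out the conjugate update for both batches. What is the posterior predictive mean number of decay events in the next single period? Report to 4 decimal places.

With a Gamma(shape α, rate β) prior, the Poisson likelihood is conjugate: the posterior is Gamma(α + ΣXᵢ, β + n).
Batch 1: sum of counts S = 88 over n = 12 seconds.
After batch 1: Gamma(α+S, β+n) = Gamma(7.65+88, 2.72+12) = Gamma(95.65, 14.72).
Batch 2: sum of counts S = 114 over n = 13 seconds.
After batch 2: Gamma(α+S, β+n) = Gamma(95.65+114, 14.72+13) = Gamma(209.65, 27.72).
The predictive distribution for one future period is NegBinom with mean α/β = 7.5631.

7.5631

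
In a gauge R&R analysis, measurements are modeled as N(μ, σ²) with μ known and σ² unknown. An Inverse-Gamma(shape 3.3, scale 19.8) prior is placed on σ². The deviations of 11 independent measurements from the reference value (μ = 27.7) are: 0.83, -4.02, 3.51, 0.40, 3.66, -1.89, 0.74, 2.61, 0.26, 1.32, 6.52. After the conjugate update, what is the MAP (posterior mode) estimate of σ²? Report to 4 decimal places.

With known mean μ and an Inverse-Gamma(α, β) prior on σ², the Normal likelihood is conjugate: posterior is Inv-Gamma(α + n/2, β + Σ(xᵢ−μ)²/2).
Σ(xᵢ−μ)² = (0.83)² + (-4.02)² + (3.51)² + (0.40)² + (3.66)² + (-1.89)² + (0.74)² + (2.61)² + (0.26)² + (1.32)² + (6.52)² = 97.9772.
Posterior: Inv-Gamma(3.3 + 11/2, 19.8 + 97.9772/2) = Inv-Gamma(8.80, 68.78860).
Mode = β/(α+1) = 68.78860/9.80 = 7.0192.

7.0192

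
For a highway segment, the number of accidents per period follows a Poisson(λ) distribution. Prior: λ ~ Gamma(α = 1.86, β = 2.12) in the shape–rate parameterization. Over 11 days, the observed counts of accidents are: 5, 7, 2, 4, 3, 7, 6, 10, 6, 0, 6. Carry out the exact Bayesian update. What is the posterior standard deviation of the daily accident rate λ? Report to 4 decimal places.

0.5798

With a Gamma(shape α, rate β) prior, the Poisson likelihood is conjugate: the posterior is Gamma(α + ΣXᵢ, β + n).
Sum of counts S = 56 over n = 11 days.
Posterior: Gamma(α+S, β+n) = Gamma(1.86+56, 2.12+11) = Gamma(57.86, 13.12).
SD = √α/β = √57.86/13.12 = 0.5798.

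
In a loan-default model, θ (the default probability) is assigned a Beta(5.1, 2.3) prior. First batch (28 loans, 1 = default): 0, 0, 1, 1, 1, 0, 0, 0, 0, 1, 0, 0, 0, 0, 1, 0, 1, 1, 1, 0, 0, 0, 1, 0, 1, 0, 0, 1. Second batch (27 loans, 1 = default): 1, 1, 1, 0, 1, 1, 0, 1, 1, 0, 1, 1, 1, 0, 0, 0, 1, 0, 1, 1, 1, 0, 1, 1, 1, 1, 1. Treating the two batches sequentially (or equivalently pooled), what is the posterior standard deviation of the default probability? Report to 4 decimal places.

The Beta prior is conjugate to a Binomial/Bernoulli likelihood; the update adds successes to α and failures to β.
After batch 1: Beta(5.1+11, 2.3+17) = Beta(16.1, 19.3).
After batch 2: Beta(16.1+19, 19.3+8) = Beta(35.1, 27.3).
Var = αβ/((α+β)²(α+β+1)) = 35.1·27.3/(62.4²·63.4) = 0.00388160; SD = √0.00388160 = 0.0623.

0.0623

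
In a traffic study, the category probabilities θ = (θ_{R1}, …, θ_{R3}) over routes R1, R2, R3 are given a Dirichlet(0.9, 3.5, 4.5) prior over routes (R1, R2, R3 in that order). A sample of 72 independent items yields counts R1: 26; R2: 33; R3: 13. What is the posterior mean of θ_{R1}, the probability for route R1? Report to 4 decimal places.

The Dirichlet prior is conjugate to the Multinomial likelihood: each posterior αⱼ = prior αⱼ + observed count nⱼ.
Posterior concentration: (26.9, 36.5, 17.5), total = 80.9.
E[θ_{R1}|data] = α_{R1}/Σα = 26.9/80.9 = 0.3325.

0.3325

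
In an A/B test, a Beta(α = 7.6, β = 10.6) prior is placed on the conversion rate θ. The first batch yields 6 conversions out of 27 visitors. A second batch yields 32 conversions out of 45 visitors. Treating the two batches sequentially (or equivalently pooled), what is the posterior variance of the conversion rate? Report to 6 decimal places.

0.002741

The Beta prior is conjugate to a Binomial/Bernoulli likelihood; the update adds successes to α and failures to β.
After batch 1: Beta(7.6+6, 10.6+21) = Beta(13.6, 31.6).
After batch 2: Beta(13.6+32, 31.6+13) = Beta(45.6, 44.6).
Var = αβ/((α+β)²(α+β+1)) = 45.6·44.6/(90.2²·91.2) = 0.002741.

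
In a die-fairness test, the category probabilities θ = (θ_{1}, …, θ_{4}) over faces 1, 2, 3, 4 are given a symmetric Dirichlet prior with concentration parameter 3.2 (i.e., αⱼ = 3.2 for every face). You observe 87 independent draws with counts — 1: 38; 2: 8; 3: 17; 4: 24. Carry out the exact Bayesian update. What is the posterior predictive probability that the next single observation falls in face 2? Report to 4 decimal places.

0.1122

The Dirichlet prior is conjugate to the Multinomial likelihood: each posterior αⱼ = prior αⱼ + observed count nⱼ.
Posterior concentration: (41.2, 11.2, 20.2, 27.2), total = 99.8.
P(next = 2 | data) = α_{2}/Σα = 0.1122.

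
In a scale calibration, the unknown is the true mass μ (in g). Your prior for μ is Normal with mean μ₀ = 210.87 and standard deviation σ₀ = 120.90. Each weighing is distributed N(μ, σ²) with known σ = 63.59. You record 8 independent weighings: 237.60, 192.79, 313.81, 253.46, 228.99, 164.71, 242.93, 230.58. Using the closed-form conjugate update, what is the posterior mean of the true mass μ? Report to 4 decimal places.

For Normal data with known variance σ², a Normal(μ₀, σ₀²) prior on μ is conjugate. Posterior precision = 1/σ₀² + n/σ²; posterior mean is the precision-weighted average of μ₀ and x̄.
Σxᵢ = 237.60 + 192.79 + 313.81 + 253.46 + 228.99 + 164.71 + 242.93 + 230.58 = 1864.87, so n·x̄ = 1864.87.
σ₀² = 120.90² = 14616.81, σ² = 63.59² = 4043.6881; σ² + n·σ₀² = 4043.6881 + 8·14616.81 = 120978.1681.
Posterior mean = (μ₀/σ₀² + n·x̄/σ²)/(1/σ₀² + n/σ²) = (σ²·μ₀ + σ₀²·n·x̄)/(σ² + n·σ₀²) = (4043.6881·210.87 + 14616.81·1864.87)/120978.1681 = 28111142.974347/120978.1681 = 232.3654.

232.3654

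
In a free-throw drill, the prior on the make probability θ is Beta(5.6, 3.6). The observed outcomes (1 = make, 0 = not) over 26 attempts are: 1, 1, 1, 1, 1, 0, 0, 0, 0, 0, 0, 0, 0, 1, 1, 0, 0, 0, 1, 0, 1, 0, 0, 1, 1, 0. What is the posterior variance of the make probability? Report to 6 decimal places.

0.006884

The Beta prior is conjugate to a Binomial/Bernoulli likelihood; the update adds successes to α and failures to β.
Posterior: Beta(α+k, β+n−k) = Beta(5.6+11, 3.6+15) = Beta(16.6, 18.6).
Var = αβ/((α+β)²(α+β+1)) = 16.6·18.6/(35.2²·36.2) = 0.006884.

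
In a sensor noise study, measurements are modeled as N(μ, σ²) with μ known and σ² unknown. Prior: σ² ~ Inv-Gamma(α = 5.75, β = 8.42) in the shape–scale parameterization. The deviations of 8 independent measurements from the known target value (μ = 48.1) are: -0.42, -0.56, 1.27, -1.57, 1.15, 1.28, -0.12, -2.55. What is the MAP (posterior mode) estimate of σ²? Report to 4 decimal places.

1.4365

With known mean μ and an Inverse-Gamma(α, β) prior on σ², the Normal likelihood is conjugate: posterior is Inv-Gamma(α + n/2, β + Σ(xᵢ−μ)²/2).
Σ(xᵢ−μ)² = (-0.42)² + (-0.56)² + (1.27)² + (-1.57)² + (1.15)² + (1.28)² + (-0.12)² + (-2.55)² = 14.0456.
Posterior: Inv-Gamma(5.75 + 8/2, 8.42 + 14.0456/2) = Inv-Gamma(9.75, 15.44280).
Mode = β/(α+1) = 15.44280/10.75 = 1.4365.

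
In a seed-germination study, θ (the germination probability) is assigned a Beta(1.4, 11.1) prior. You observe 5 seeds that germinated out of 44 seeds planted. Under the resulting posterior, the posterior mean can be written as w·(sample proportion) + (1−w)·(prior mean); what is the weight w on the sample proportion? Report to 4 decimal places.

0.7788

The Beta prior is conjugate to a Binomial/Bernoulli likelihood; the update adds successes to α and failures to β.
Posterior mean = (α₀+k)/(α₀+β₀+n) = [n/(α₀+β₀+n)]·(k/n) + [(α₀+β₀)/(α₀+β₀+n)]·α₀/(α₀+β₀), so only n and the prior enter the weight.
The weight on the data is w = n/(α₀+β₀+n) = 44/(1.4+11.1+44) = 44/56.5 = 0.7788.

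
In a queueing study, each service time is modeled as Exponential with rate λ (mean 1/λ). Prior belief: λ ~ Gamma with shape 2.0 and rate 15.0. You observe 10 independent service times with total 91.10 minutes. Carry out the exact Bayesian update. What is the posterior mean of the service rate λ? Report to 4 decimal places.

With a Gamma(shape α, rate β) prior on the exponential rate λ, the posterior after n observations with total T = Σxᵢ is Gamma(α+n, β+T).
Posterior: Gamma(2.0+10, 15.0+91.10) = Gamma(12.0, 106.10).
Posterior mean of λ = α/β = 12.0/106.10 = 0.1131.

0.1131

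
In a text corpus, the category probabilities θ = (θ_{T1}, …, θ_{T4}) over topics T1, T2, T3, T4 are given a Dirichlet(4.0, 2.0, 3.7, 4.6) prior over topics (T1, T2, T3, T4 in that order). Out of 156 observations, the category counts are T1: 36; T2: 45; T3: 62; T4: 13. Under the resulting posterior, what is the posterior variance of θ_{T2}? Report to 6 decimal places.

The Dirichlet prior is conjugate to the Multinomial likelihood: each posterior αⱼ = prior αⱼ + observed count nⱼ.
Posterior concentration: (40.0, 47.0, 65.7, 17.6), total = 170.3.
Var[θ_j] = α_j(Σα−α_j)/((Σα)²(Σα+1)) = 47.0·123.3/(170.3²·171.3) = 0.001166.

0.001166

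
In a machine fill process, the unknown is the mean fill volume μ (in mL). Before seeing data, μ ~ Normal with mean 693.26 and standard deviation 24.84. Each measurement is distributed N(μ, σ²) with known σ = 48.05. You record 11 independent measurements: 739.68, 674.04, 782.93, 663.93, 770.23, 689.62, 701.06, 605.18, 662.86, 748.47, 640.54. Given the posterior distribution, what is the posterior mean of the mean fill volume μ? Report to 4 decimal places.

For Normal data with known variance σ², a Normal(μ₀, σ₀²) prior on μ is conjugate. Posterior precision = 1/σ₀² + n/σ²; posterior mean is the precision-weighted average of μ₀ and x̄.
Σxᵢ = 739.68 + 674.04 + 782.93 + 663.93 + 770.23 + 689.62 + 701.06 + 605.18 + 662.86 + 748.47 + 640.54 = 7678.54, so n·x̄ = 7678.54.
σ₀² = 24.84² = 617.0256, σ² = 48.05² = 2308.8025; σ² + n·σ₀² = 2308.8025 + 11·617.0256 = 9096.0841.
Posterior mean = (μ₀/σ₀² + n·x̄/σ²)/(1/σ₀² + n/σ²) = (σ²·μ₀ + σ₀²·n·x̄)/(σ² + n·σ₀²) = (2308.8025·693.26 + 617.0256·7678.54)/9096.0841 = 6338456.171774/9096.0841 = 696.8335.

696.8335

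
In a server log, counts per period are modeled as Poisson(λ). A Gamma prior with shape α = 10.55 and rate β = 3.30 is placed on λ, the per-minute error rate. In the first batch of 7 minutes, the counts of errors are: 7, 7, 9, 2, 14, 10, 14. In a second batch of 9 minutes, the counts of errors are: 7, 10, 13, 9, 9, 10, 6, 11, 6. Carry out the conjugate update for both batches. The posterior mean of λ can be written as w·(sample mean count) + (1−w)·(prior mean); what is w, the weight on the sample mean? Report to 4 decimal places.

0.8290

With a Gamma(shape α, rate β) prior, the Poisson likelihood is conjugate: the posterior is Gamma(α + ΣXᵢ, β + n).
Total number of minutes: n = 7 + 9 = 16.
Posterior mean = (α₀+S)/(β₀+n) = [n/(β₀+n)]·(S/n) + [β₀/(β₀+n)]·(α₀/β₀), so only n and β₀ enter the weight.
Weight on data w = n/(β₀+n) = 16/(3.30+16) = 16/19.30 = 0.8290.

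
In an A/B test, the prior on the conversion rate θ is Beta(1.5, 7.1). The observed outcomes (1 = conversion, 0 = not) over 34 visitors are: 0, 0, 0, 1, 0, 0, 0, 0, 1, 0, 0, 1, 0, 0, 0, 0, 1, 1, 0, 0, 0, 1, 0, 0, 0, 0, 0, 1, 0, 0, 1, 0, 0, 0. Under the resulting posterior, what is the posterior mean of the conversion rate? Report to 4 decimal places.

The Beta prior is conjugate to a Binomial/Bernoulli likelihood; the update adds successes to α and failures to β.
Posterior: Beta(α+k, β+n−k) = Beta(1.5+8, 7.1+26) = Beta(9.5, 33.1).
Posterior mean = α/(α+β) = 9.5/42.6 = 0.2230.

0.2230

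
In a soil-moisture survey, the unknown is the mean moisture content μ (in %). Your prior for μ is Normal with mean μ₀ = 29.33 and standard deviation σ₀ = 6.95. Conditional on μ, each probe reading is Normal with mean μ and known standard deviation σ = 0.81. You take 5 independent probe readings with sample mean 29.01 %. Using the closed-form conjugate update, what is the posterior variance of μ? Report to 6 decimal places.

For Normal data with known variance σ², a Normal(μ₀, σ₀²) prior on μ is conjugate. Posterior precision = 1/σ₀² + n/σ²; posterior mean is the precision-weighted average of μ₀ and x̄.
σ₀² = 6.95² = 48.3025, σ² = 0.81² = 0.6561; σ² + n·σ₀² = 0.6561 + 5·48.3025 = 242.1686.
Posterior precision = 1/σ₀² + n/σ² = 1/48.3025 + 5/0.6561 = (σ² + n·σ₀²)/(σ₀²σ²) = 242.1686/(48.3025·0.6561); posterior variance σₙ² = σ₀²σ²/(σ² + n·σ₀²) = 48.3025·0.6561/242.1686 = 0.130864.

0.130864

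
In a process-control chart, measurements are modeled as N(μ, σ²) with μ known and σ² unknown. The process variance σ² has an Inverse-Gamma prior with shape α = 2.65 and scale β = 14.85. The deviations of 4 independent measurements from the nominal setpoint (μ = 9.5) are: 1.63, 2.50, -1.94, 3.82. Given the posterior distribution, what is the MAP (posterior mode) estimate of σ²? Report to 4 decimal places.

With known mean μ and an Inverse-Gamma(α, β) prior on σ², the Normal likelihood is conjugate: posterior is Inv-Gamma(α + n/2, β + Σ(xᵢ−μ)²/2).
Σ(xᵢ−μ)² = (1.63)² + (2.50)² + (-1.94)² + (3.82)² = 27.2629.
Posterior: Inv-Gamma(2.65 + 4/2, 14.85 + 27.2629/2) = Inv-Gamma(4.65, 28.48145).
Mode = β/(α+1) = 28.48145/5.65 = 5.0410.

5.0410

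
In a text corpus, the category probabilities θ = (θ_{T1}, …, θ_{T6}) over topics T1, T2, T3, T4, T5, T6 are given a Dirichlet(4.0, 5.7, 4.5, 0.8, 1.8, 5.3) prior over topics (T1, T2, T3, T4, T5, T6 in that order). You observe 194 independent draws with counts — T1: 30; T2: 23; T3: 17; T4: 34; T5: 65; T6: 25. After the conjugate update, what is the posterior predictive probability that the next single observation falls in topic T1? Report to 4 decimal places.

0.1573

The Dirichlet prior is conjugate to the Multinomial likelihood: each posterior αⱼ = prior αⱼ + observed count nⱼ.
Posterior concentration: (34.0, 28.7, 21.5, 34.8, 66.8, 30.3), total = 216.1.
P(next = T1 | data) = α_{T1}/Σα = 0.1573.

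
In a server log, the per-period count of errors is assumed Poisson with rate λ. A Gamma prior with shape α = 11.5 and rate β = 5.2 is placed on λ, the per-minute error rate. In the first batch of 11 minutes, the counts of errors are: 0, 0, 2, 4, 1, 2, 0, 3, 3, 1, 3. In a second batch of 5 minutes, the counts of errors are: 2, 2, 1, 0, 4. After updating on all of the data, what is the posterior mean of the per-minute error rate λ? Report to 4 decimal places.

1.8632

With a Gamma(shape α, rate β) prior, the Poisson likelihood is conjugate: the posterior is Gamma(α + ΣXᵢ, β + n).
Batch 1: sum of counts S = 19 over n = 11 minutes.
After batch 1: Gamma(α+S, β+n) = Gamma(11.5+19, 5.2+11) = Gamma(30.5, 16.2).
Batch 2: sum of counts S = 9 over n = 5 minutes.
After batch 2: Gamma(α+S, β+n) = Gamma(30.5+9, 16.2+5) = Gamma(39.5, 21.2).
Posterior mean = α/β = 39.5/21.2 = 1.8632.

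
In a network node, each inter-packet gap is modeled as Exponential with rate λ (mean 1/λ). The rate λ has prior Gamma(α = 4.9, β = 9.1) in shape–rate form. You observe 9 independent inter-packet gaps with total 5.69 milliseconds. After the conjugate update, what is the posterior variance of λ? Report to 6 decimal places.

0.063545

With a Gamma(shape α, rate β) prior on the exponential rate λ, the posterior after n observations with total T = Σxᵢ is Gamma(α+n, β+T).
Posterior: Gamma(4.9+9, 9.1+5.69) = Gamma(13.9, 14.79).
Var = α/β² = 0.063545.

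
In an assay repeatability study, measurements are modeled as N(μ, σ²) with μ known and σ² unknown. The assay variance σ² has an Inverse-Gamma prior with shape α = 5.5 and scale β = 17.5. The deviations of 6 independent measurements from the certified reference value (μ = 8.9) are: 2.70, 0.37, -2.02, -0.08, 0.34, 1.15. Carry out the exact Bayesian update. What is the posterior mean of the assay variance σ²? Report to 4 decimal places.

With known mean μ and an Inverse-Gamma(α, β) prior on σ², the Normal likelihood is conjugate: posterior is Inv-Gamma(α + n/2, β + Σ(xᵢ−μ)²/2).
Σ(xᵢ−μ)² = (2.70)² + (0.37)² + (-2.02)² + (-0.08)² + (0.34)² + (1.15)² = 12.9518.
Posterior: Inv-Gamma(5.5 + 6/2, 17.5 + 12.9518/2) = Inv-Gamma(8.50, 23.97590).
E[σ²|data] = β/(α−1) = 23.97590/7.50 = 3.1968.

3.1968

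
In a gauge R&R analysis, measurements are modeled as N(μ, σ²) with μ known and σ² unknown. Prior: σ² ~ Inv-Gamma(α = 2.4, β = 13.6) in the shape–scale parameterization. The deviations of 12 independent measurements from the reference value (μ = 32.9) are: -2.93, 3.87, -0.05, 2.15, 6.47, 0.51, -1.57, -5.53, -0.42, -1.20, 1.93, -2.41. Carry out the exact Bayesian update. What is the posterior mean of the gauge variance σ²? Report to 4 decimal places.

9.5745

With known mean μ and an Inverse-Gamma(α, β) prior on σ², the Normal likelihood is conjugate: posterior is Inv-Gamma(α + n/2, β + Σ(xᵢ−μ)²/2).
Σ(xᵢ−μ)² = (-2.93)² + (3.87)² + (-0.05)² + (2.15)² + (6.47)² + (0.51)² + (-1.57)² + (-5.53)² + (-0.42)² + (-1.20)² + (1.93)² + (-2.41)² = 114.5030.
Posterior: Inv-Gamma(2.4 + 12/2, 13.6 + 114.5030/2) = Inv-Gamma(8.40, 70.85150).
E[σ²|data] = β/(α−1) = 70.85150/7.40 = 9.5745.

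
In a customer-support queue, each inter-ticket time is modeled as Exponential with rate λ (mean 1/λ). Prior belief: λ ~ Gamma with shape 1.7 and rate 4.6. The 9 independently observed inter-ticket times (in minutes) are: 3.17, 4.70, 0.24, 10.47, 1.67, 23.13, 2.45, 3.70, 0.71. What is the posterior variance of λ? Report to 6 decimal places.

0.003558

With a Gamma(shape α, rate β) prior on the exponential rate λ, the posterior after n observations with total T = Σxᵢ is Gamma(α+n, β+T).
Sum of observations T = 50.24 minutes; n = 9.
Posterior: Gamma(1.7+9, 4.6+50.24) = Gamma(10.7, 54.84).
Var = α/β² = 0.003558.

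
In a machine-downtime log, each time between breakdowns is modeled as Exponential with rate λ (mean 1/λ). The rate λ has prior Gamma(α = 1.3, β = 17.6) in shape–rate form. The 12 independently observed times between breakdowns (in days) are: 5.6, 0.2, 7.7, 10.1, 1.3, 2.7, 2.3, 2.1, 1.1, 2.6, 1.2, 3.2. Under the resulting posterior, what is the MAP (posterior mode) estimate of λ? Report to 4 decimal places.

0.2132

With a Gamma(shape α, rate β) prior on the exponential rate λ, the posterior after n observations with total T = Σxᵢ is Gamma(α+n, β+T).
Sum of observations T = 40.1 days; n = 12.
Posterior: Gamma(1.3+12, 17.6+40.1) = Gamma(13.3, 57.7).
Mode = (α−1)/β = 0.2132.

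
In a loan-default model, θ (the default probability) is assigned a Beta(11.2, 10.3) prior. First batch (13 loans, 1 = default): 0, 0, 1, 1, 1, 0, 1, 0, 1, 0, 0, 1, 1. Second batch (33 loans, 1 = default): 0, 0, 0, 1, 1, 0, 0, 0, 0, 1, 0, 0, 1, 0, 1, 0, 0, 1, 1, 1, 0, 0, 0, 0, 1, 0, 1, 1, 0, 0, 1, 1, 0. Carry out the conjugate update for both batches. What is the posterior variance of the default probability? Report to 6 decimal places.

0.003629

The Beta prior is conjugate to a Binomial/Bernoulli likelihood; the update adds successes to α and failures to β.
After batch 1: Beta(11.2+7, 10.3+6) = Beta(18.2, 16.3).
After batch 2: Beta(18.2+13, 16.3+20) = Beta(31.2, 36.3).
Var = αβ/((α+β)²(α+β+1)) = 31.2·36.3/(67.5²·68.5) = 0.003629.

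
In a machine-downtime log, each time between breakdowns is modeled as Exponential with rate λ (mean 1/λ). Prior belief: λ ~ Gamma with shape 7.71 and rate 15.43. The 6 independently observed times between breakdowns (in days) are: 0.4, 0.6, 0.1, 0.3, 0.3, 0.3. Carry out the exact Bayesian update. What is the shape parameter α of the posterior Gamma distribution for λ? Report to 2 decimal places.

13.71

With a Gamma(shape α, rate β) prior on the exponential rate λ, the posterior after n observations with total T = Σxᵢ is Gamma(α+n, β+T).
Sum of observations T = 2.0 days; n = 6.
Posterior: Gamma(7.71+6, 15.43+2.0) = Gamma(13.71, 17.43).
Posterior α = 13.71.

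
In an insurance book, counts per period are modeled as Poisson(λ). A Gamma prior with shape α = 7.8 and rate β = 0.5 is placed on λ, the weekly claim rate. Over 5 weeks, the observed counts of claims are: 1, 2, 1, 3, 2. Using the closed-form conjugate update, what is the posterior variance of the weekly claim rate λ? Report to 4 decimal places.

With a Gamma(shape α, rate β) prior, the Poisson likelihood is conjugate: the posterior is Gamma(α + ΣXᵢ, β + n).
Sum of counts S = 9 over n = 5 weeks.
Posterior: Gamma(α+S, β+n) = Gamma(7.8+9, 0.5+5) = Gamma(16.8, 5.5).
Var = α/β² = 16.8/5.5² = 0.5554.

0.5554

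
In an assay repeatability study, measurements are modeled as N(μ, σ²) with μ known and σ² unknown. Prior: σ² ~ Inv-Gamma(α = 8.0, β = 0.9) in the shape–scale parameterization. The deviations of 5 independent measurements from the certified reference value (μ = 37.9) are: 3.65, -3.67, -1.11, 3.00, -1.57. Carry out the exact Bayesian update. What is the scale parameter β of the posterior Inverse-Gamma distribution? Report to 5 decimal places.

With known mean μ and an Inverse-Gamma(α, β) prior on σ², the Normal likelihood is conjugate: posterior is Inv-Gamma(α + n/2, β + Σ(xᵢ−μ)²/2).
Σ(xᵢ−μ)² = (3.65)² + (-3.67)² + (-1.11)² + (3.00)² + (-1.57)² = 39.4884.
Posterior: Inv-Gamma(8.0 + 5/2, 0.9 + 39.4884/2) = Inv-Gamma(10.50, 20.64420).
Posterior β = 20.64420.

20.64420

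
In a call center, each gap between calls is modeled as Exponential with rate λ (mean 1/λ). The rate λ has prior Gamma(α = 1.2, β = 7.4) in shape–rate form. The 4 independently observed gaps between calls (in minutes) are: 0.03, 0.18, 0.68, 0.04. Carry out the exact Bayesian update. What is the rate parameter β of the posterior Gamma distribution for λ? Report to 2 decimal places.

With a Gamma(shape α, rate β) prior on the exponential rate λ, the posterior after n observations with total T = Σxᵢ is Gamma(α+n, β+T).
Sum of observations T = 0.93 minutes; n = 4.
Posterior: Gamma(1.2+4, 7.4+0.93) = Gamma(5.2, 8.33).
Posterior β = 8.33.

8.33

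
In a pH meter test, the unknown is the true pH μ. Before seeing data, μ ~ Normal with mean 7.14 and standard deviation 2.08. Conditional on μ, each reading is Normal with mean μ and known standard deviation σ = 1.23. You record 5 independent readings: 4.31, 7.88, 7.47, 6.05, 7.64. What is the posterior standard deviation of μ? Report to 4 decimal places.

For Normal data with known variance σ², a Normal(μ₀, σ₀²) prior on μ is conjugate. Posterior precision = 1/σ₀² + n/σ²; posterior mean is the precision-weighted average of μ₀ and x̄.
σ₀² = 2.08² = 4.3264, σ² = 1.23² = 1.5129; σ² + n·σ₀² = 1.5129 + 5·4.3264 = 23.1449.
Posterior precision = 1/σ₀² + n/σ² = 1/4.3264 + 5/1.5129 = (σ² + n·σ₀²)/(σ₀²σ²) = 23.1449/(4.3264·1.5129); posterior variance σₙ² = σ₀²σ²/(σ² + n·σ₀²) = 4.3264·1.5129/23.1449 = 0.282801.
Posterior SD = √σₙ² = √(4.3264·1.5129/23.1449) = 0.5318.

0.5318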